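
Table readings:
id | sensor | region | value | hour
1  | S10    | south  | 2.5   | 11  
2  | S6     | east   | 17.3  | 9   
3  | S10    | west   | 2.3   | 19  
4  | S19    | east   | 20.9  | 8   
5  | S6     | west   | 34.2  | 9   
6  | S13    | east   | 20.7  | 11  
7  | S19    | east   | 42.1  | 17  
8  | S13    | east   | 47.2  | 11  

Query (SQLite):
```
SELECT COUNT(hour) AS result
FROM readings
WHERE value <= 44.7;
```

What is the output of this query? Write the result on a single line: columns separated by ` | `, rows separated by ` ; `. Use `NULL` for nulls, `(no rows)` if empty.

Rows where value <= 44.7 → hour values: [11, 9, 19, 8, 9, 11, 17].
COUNT(hour) counts non-NULL values → 7.

7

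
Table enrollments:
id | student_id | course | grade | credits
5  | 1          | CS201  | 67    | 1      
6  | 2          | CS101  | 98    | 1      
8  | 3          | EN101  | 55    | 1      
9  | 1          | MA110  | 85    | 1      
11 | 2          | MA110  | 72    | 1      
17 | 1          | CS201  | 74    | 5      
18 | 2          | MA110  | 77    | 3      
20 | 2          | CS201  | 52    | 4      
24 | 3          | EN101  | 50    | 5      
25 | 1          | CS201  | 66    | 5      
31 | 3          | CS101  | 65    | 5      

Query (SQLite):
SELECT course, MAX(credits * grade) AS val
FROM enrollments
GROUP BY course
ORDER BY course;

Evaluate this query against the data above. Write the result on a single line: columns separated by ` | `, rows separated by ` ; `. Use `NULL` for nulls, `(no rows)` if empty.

CS101 | 325 ; CS201 | 370 ; EN101 | 250 ; MA110 | 231

For each row compute credits * grade.
Group by course; take MAX of the expression per group.
  CS101: ids {6, 31} → MAX(credits * grade)=325
  CS201: ids {5, 17, 20, 25} → MAX(credits * grade)=370
  EN101: ids {8, 24} → MAX(credits * grade)=250
  MA110: ids {9, 11, 18} → MAX(credits * grade)=231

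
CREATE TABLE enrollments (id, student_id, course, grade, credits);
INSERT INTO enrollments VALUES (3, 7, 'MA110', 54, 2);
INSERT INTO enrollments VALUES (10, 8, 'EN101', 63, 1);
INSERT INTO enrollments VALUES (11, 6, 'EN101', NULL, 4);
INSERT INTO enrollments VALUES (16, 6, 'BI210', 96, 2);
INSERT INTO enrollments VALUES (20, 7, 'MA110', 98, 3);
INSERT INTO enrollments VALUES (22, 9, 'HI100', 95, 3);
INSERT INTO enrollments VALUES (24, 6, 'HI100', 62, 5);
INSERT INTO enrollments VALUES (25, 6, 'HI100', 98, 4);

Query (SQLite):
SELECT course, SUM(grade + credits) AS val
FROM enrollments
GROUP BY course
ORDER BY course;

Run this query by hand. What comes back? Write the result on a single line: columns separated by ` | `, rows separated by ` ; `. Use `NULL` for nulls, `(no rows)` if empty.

BI210 | 98 ; EN101 | 64 ; HI100 | 267 ; MA110 | 157

For each row compute grade + credits.
Group by course; take SUM of the expression per group.
  BI210: ids {16} → SUM(grade + credits)=98
  EN101: ids {10, 11} → SUM(grade + credits)=64
  HI100: ids {22, 24, 25} → SUM(grade + credits)=267
  MA110: ids {3, 20} → SUM(grade + credits)=157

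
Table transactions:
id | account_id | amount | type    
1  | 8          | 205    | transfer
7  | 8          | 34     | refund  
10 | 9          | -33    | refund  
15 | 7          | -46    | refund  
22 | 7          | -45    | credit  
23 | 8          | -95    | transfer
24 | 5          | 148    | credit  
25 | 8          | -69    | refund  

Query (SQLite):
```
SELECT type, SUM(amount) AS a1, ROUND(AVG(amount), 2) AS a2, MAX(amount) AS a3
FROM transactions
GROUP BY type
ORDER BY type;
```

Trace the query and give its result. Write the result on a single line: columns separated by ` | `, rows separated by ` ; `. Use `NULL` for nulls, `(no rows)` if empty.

credit | 103 | 51.5 | 148 ; refund | -114 | -28.5 | 34 ; transfer | 110 | 55 | 205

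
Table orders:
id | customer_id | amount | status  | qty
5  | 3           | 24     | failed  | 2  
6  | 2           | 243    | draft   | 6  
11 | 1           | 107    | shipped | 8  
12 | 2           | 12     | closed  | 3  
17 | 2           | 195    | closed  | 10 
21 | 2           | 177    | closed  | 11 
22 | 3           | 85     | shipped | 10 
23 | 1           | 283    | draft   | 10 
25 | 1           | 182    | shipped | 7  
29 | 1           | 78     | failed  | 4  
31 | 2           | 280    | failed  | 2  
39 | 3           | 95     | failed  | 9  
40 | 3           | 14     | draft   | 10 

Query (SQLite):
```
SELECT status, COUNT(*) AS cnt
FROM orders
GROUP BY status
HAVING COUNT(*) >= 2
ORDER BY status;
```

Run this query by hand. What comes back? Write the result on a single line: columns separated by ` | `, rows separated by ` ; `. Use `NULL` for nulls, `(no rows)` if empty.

Partition orders by status; compute COUNT(*) within each group.
HAVING: keep groups with count ≥ 2.
  closed: ids {12, 17, 21} → COUNT(*)=3
  draft: ids {6, 23, 40} → COUNT(*)=3
  failed: ids {5, 29, 31, 39} → COUNT(*)=4
  shipped: ids {11, 22, 25} → COUNT(*)=3

closed | 3 ; draft | 3 ; failed | 4 ; shipped | 3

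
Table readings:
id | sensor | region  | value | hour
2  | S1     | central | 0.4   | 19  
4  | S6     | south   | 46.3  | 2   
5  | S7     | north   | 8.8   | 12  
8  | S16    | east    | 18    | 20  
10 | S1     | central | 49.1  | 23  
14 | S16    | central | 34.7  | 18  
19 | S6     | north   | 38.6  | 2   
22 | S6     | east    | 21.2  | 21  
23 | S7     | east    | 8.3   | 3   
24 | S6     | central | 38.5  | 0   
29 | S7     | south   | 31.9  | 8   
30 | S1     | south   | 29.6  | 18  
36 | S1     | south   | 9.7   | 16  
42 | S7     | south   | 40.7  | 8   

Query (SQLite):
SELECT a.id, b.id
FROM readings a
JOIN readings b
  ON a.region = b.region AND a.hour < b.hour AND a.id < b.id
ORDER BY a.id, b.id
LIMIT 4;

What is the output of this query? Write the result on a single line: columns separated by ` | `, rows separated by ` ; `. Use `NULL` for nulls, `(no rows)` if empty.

Pairs (a,b) with same region, a.hour < b.hour, a.id < b.id.
region groups: central:{2,10,14,24} east:{8,22,23} north:{5,19} south:{4,29,30,36,42}
Ordered by (a.id, b.id); first 4.

2 | 10 ; 4 | 29 ; 4 | 30 ; 4 | 36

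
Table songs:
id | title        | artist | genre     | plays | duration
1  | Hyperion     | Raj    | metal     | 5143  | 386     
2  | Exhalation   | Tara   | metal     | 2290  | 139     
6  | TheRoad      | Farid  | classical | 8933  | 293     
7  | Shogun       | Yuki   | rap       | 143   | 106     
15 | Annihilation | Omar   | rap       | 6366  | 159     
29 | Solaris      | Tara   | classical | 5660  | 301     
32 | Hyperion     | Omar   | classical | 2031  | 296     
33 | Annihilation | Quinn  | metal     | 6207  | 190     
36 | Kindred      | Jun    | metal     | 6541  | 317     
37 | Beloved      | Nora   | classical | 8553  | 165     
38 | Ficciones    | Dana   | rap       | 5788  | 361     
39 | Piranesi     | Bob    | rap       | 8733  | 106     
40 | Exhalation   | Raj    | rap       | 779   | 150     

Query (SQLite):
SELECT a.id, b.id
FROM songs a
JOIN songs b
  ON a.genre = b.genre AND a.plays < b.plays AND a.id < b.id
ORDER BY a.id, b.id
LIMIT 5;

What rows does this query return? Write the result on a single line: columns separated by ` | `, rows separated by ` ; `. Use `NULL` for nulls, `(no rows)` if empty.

1 | 33 ; 1 | 36 ; 2 | 33 ; 2 | 36 ; 7 | 15

Pairs (a,b) with same genre, a.plays < b.plays, a.id < b.id.
genre groups: classical:{6,29,32,37} metal:{1,2,33,36} rap:{7,15,38,39,40}
Ordered by (a.id, b.id); first 5.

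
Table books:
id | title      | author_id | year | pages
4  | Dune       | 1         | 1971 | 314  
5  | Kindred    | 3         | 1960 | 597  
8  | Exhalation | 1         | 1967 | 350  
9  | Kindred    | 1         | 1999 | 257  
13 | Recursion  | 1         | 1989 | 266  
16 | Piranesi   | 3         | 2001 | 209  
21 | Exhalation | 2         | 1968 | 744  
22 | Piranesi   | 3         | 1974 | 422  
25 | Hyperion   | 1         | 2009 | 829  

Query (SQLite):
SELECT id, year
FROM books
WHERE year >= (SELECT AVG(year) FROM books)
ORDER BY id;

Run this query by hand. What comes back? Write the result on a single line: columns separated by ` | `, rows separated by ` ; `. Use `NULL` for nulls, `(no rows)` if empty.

9 | 1999 ; 13 | 1989 ; 16 | 2001 ; 25 | 2009

Scalar subquery: AVG(year) over all books rows = 1982.0.
Keep rows where year >= that value.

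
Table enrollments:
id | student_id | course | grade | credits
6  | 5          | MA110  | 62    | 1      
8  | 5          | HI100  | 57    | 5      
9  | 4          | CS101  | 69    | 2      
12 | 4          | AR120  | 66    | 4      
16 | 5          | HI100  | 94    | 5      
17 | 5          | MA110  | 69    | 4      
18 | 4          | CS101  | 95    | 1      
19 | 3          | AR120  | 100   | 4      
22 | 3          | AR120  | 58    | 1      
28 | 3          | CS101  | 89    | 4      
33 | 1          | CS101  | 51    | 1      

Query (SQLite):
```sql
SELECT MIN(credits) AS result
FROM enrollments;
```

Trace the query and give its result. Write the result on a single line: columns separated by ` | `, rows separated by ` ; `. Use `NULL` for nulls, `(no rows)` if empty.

1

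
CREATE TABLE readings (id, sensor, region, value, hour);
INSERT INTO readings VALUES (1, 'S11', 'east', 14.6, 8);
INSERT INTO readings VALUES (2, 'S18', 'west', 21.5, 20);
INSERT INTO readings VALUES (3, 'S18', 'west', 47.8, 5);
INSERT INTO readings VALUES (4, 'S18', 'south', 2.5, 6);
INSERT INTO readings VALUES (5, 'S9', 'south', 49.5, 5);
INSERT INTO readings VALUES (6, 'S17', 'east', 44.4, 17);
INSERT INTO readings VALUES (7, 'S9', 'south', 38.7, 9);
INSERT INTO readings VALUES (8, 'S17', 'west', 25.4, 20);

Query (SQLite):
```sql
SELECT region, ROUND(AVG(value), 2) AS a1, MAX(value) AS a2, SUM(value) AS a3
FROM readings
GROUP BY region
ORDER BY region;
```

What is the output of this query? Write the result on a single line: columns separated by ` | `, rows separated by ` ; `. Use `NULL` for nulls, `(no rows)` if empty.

east | 29.5 | 44.4 | 59 ; south | 30.23 | 49.5 | 90.7 ; west | 31.57 | 47.8 | 94.7

Group readings by region.
Per group compute: ROUND(AVG(value), 2), MAX(value), SUM(value).
  east: ids {1, 6} → ROUND(AVG(value), 2)=29.5, MAX(value)=44.4, SUM(value)=59
  south: ids {4, 5, 7} → ROUND(AVG(value), 2)=30.23, MAX(value)=49.5, SUM(value)=90.7
  west: ids {2, 3, 8} → ROUND(AVG(value), 2)=31.57, MAX(value)=47.8, SUM(value)=94.7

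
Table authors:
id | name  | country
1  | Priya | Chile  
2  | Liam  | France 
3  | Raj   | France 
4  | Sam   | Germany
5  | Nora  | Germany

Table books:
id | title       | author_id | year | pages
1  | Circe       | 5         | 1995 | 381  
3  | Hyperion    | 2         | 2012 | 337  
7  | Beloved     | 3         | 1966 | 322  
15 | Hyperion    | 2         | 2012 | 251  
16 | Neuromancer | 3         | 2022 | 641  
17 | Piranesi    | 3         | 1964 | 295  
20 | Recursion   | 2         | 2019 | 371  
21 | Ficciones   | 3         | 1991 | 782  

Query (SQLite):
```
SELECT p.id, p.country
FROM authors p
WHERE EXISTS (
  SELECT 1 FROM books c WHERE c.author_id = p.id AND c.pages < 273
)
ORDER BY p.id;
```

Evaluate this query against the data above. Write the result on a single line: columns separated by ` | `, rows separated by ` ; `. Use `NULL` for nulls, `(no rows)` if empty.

For each authors row, check whether any books with matching author_id has pages < 273.
Keep rows where that is true.

2 | France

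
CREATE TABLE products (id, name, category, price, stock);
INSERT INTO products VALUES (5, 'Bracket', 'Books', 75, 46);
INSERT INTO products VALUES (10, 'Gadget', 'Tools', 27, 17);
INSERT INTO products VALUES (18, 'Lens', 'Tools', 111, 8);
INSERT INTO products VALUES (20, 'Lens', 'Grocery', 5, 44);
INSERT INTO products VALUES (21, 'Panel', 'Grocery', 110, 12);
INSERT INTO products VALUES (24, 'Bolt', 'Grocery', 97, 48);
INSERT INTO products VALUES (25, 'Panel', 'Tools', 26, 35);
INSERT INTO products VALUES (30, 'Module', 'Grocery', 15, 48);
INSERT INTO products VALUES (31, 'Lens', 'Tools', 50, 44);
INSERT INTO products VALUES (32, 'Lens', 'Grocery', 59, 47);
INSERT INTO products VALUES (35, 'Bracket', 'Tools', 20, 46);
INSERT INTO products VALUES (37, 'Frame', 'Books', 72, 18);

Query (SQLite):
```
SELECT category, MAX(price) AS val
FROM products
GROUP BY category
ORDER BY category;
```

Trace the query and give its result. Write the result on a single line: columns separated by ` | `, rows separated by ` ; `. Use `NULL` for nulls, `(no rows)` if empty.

Books | 75 ; Grocery | 110 ; Tools | 111

Partition products by category; compute MAX(price) within each group.
  Books: ids {5, 37} → MAX(price)=75
  Grocery: ids {20, 21, 24, 30, 32} → MAX(price)=110
  Tools: ids {10, 18, 25, 31, 35} → MAX(price)=111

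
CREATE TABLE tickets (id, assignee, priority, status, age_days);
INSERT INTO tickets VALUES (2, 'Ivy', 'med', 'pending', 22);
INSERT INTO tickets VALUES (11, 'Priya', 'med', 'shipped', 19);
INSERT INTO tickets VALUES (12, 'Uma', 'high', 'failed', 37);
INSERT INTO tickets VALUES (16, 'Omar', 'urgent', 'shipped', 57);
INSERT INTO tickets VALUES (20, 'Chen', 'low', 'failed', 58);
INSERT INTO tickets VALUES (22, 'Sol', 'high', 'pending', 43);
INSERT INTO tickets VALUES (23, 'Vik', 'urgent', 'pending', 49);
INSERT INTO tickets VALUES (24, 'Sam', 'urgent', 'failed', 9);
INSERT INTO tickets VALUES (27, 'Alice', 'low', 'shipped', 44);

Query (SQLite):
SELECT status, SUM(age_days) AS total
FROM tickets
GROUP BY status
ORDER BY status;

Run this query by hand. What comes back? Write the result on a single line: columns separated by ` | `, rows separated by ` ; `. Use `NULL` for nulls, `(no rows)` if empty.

Partition tickets by status; compute SUM(age_days) within each group.
  failed: ids {12, 20, 24} → SUM(age_days)=104
  pending: ids {2, 22, 23} → SUM(age_days)=114
  shipped: ids {11, 16, 27} → SUM(age_days)=120

failed | 104 ; pending | 114 ; shipped | 120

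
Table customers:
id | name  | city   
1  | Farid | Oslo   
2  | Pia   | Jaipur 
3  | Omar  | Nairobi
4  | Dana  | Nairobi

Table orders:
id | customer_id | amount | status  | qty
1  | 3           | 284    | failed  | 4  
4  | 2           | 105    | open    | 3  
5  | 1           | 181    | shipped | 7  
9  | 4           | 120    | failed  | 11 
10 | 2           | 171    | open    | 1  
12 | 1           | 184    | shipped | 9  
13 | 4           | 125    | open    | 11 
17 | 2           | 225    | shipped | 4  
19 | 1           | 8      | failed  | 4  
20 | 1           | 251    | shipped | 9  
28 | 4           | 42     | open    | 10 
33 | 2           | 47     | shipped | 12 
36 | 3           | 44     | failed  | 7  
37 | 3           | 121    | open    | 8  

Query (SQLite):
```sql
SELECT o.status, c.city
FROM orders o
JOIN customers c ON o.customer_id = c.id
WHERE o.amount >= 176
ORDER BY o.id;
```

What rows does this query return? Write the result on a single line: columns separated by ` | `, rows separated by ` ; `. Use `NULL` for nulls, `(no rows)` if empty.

Each orders row matches the customers row where customer_id = customers.id.
Then keep rows with o.amount >= 176.

failed | Nairobi ; shipped | Oslo ; shipped | Oslo ; shipped | Jaipur ; shipped | Oslo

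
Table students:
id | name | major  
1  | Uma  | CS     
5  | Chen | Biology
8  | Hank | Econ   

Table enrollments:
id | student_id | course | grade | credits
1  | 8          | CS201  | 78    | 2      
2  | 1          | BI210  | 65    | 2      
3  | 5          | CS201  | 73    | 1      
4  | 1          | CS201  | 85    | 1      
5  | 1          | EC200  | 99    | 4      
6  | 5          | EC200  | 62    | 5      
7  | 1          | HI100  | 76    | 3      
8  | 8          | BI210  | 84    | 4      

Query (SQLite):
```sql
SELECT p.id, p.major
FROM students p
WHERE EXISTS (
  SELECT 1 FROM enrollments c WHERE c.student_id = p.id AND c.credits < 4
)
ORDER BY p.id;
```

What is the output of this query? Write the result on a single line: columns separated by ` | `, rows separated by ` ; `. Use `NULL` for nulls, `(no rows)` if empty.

For each students row, check whether any enrollments with matching student_id has credits < 4.
Keep rows where that is true.

1 | CS ; 5 | Biology ; 8 | Econ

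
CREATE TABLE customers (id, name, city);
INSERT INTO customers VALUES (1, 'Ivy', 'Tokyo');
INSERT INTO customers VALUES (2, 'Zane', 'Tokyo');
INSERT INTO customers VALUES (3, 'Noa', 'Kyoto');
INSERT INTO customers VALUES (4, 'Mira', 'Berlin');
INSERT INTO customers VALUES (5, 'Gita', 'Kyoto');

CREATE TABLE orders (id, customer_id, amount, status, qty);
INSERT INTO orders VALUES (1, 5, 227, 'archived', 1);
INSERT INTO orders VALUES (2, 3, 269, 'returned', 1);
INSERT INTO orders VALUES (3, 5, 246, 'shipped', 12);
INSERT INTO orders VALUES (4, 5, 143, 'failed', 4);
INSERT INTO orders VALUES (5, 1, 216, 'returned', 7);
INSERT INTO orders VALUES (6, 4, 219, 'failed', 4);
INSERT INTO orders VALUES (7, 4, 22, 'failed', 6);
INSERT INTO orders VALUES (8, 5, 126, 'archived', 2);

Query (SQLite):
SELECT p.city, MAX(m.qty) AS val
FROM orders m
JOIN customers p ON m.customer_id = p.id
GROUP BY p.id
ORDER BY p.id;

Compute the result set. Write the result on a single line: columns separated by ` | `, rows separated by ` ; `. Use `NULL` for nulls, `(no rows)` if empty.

Join each orders row to its customers via customer_id.
Group joined rows by customers.id; compute MAX(m.qty) per group.
  1: ids {5} → MAX(m.qty)=7
  3: ids {2} → MAX(m.qty)=1
  4: ids {6, 7} → MAX(m.qty)=6
  5: ids {1, 3, 4, 8} → MAX(m.qty)=12

Tokyo | 7 ; Kyoto | 1 ; Berlin | 6 ; Kyoto | 12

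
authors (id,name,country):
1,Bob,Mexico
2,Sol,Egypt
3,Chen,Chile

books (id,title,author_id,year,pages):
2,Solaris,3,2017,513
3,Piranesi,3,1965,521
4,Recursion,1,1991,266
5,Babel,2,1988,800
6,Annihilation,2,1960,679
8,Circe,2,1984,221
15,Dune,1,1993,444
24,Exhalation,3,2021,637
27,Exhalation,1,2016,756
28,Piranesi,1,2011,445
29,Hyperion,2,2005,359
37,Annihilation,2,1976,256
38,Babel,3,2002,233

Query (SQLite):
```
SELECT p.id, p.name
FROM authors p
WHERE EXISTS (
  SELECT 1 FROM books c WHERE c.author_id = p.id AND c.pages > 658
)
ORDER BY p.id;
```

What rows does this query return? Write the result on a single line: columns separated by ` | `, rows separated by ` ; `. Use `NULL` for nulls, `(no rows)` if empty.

For each authors row, check whether any books with matching author_id has pages > 658.
Keep rows where that is true.

1 | Bob ; 2 | Sol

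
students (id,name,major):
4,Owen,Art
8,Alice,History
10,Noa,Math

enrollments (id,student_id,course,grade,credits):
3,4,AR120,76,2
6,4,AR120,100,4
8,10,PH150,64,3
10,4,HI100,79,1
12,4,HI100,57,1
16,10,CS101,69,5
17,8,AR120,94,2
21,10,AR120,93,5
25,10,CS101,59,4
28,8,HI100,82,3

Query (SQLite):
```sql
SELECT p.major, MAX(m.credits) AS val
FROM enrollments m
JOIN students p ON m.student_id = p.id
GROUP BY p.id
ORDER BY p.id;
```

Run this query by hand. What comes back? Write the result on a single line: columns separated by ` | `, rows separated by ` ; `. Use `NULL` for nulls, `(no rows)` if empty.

Art | 4 ; History | 3 ; Math | 5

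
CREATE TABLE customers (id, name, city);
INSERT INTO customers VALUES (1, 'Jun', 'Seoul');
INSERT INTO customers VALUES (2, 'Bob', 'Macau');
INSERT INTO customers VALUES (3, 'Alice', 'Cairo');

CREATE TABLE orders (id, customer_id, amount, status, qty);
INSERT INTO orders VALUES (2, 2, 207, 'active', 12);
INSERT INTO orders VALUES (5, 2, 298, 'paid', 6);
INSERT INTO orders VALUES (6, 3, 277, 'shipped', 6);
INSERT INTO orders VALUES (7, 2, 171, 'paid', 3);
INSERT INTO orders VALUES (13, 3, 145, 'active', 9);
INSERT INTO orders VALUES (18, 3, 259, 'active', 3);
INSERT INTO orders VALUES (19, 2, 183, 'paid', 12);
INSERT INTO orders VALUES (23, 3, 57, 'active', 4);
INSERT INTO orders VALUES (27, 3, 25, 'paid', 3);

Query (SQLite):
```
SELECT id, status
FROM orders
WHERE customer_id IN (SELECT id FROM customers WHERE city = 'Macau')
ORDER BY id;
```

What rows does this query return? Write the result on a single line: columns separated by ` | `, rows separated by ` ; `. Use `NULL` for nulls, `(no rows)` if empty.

2 | active ; 5 | paid ; 7 | paid ; 19 | paid

Inner query: customers.id where city = 'Macau'.
Outer: keep orders rows whose customer_id is in that set.
Inner query → {2}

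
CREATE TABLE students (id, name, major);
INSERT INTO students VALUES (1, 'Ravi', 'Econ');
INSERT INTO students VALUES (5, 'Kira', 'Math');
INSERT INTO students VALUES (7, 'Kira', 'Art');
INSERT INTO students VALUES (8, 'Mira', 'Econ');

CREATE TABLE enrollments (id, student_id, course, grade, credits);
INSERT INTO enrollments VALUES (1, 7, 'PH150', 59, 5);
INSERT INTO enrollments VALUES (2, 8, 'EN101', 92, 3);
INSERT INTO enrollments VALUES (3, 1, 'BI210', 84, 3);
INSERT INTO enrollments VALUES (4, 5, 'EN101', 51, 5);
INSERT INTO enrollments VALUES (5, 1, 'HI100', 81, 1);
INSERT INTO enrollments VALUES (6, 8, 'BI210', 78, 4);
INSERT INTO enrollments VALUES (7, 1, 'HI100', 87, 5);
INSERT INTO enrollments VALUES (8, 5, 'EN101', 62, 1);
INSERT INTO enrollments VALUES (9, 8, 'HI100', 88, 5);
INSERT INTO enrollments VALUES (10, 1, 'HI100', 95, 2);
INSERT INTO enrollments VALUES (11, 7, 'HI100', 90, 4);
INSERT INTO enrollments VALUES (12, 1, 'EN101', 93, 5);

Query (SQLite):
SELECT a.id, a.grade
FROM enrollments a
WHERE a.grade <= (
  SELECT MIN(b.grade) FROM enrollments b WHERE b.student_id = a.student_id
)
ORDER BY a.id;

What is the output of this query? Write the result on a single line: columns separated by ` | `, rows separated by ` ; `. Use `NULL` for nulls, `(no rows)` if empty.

1 | 59 ; 4 | 51 ; 5 | 81 ; 6 | 78

For each enrollments row a, compute MIN(grade) over rows sharing a.student_id.
Keep row a if a.grade <= that per-group MIN.
  student_id=1: MIN(grade) = 81
  student_id=5: MIN(grade) = 51
  student_id=7: MIN(grade) = 59
  student_id=8: MIN(grade) = 78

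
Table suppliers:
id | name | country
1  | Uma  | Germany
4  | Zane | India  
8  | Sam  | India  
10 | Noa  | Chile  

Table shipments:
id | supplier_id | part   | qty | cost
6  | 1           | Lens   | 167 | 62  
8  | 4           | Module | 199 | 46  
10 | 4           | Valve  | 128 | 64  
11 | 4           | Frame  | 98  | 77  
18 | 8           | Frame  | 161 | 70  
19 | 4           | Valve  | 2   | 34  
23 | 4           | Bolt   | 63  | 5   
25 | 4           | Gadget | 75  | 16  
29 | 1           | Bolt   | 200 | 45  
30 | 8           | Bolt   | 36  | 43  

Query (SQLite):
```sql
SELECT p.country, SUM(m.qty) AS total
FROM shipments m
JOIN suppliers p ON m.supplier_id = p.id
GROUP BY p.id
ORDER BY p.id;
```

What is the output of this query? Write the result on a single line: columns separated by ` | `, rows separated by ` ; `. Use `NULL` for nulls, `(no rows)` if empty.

Join each shipments row to its suppliers via supplier_id.
Group joined rows by suppliers.id; compute SUM(m.qty) per group.
  1: ids {6, 29} → SUM(m.qty)=367
  4: ids {8, 10, 11, 19, 23, 25} → SUM(m.qty)=565
  8: ids {18, 30} → SUM(m.qty)=197

Germany | 367 ; India | 565 ; India | 197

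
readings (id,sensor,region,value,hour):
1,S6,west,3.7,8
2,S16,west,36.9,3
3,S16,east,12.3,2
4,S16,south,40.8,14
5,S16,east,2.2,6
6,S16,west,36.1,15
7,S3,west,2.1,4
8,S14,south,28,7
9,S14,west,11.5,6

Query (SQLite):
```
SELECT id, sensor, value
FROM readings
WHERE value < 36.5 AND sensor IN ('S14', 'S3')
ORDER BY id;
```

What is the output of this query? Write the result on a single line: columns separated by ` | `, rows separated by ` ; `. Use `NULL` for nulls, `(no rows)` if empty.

7 | S3 | 2.1 ; 8 | S14 | 28 ; 9 | S14 | 11.5

value < 36.5: ids {1, 3, 5, 6, 7, 8, 9}
sensor IN ('S14', 'S3'): ids {7, 8, 9}
Combine with AND.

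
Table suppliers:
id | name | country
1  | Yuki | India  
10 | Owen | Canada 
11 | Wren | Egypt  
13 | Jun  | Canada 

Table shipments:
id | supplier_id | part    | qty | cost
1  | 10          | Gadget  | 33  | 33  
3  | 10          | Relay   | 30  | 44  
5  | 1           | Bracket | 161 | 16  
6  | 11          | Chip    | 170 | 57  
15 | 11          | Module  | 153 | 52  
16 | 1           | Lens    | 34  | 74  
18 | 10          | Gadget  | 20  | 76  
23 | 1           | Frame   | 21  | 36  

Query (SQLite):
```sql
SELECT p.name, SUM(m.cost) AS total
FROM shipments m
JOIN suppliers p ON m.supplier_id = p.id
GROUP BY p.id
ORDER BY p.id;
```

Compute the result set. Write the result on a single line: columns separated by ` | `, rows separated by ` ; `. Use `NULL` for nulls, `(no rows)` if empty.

Yuki | 126 ; Owen | 153 ; Wren | 109

Join each shipments row to its suppliers via supplier_id.
Group joined rows by suppliers.id; compute SUM(m.cost) per group.
  1: ids {5, 16, 23} → SUM(m.cost)=126
  10: ids {1, 3, 18} → SUM(m.cost)=153
  11: ids {6, 15} → SUM(m.cost)=109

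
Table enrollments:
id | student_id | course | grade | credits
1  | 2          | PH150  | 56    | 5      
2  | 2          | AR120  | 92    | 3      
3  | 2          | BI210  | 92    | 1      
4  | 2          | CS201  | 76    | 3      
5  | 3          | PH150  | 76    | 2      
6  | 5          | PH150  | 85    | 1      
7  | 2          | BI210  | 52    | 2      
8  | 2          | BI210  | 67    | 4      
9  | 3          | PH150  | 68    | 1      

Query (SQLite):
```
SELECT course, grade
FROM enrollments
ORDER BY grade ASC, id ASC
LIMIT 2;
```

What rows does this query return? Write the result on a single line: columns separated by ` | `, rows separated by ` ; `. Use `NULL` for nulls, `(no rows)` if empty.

BI210 | 52 ; PH150 | 56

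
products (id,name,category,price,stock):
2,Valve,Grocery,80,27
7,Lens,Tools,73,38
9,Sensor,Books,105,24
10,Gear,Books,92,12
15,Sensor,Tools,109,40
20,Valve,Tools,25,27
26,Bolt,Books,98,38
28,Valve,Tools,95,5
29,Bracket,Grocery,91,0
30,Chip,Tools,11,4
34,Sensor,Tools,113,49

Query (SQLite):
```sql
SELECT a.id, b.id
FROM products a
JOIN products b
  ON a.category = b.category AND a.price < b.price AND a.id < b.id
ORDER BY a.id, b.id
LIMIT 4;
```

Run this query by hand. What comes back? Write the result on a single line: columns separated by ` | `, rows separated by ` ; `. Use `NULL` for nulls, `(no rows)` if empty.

2 | 29 ; 7 | 15 ; 7 | 28 ; 7 | 34

Pairs (a,b) with same category, a.price < b.price, a.id < b.id.
category groups: Books:{9,10,26} Grocery:{2,29} Tools:{7,15,20,28,30,34}
Ordered by (a.id, b.id); first 4.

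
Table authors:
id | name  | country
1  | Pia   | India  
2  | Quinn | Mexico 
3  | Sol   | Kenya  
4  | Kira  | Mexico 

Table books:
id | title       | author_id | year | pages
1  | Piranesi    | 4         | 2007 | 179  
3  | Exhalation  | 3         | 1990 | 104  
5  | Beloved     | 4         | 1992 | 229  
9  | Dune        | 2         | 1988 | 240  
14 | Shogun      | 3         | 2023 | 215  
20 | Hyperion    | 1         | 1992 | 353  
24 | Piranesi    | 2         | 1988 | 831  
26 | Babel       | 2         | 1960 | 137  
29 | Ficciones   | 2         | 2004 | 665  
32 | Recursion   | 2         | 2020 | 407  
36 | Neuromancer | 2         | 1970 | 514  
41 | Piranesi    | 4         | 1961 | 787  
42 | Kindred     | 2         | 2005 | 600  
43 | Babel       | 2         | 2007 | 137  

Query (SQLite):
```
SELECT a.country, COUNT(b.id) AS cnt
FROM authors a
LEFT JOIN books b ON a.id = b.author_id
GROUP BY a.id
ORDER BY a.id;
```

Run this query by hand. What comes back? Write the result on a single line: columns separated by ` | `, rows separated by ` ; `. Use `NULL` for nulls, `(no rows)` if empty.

India | 1 ; Mexico | 8 ; Kenya | 2 ; Mexico | 3

LEFT JOIN keeps every authors row; unmatched ones get NULL for books columns.
Group by authors.id and compute COUNT(b.id). COUNT(col) of an all-NULL group is 0.
  1: ids {20} → COUNT(b.id)=1
  2: ids {9, 24, 26, 29, 32, 36, 42, 43} → COUNT(b.id)=8
  3: ids {3, 14} → COUNT(b.id)=2
  4: ids {1, 5, 41} → COUNT(b.id)=3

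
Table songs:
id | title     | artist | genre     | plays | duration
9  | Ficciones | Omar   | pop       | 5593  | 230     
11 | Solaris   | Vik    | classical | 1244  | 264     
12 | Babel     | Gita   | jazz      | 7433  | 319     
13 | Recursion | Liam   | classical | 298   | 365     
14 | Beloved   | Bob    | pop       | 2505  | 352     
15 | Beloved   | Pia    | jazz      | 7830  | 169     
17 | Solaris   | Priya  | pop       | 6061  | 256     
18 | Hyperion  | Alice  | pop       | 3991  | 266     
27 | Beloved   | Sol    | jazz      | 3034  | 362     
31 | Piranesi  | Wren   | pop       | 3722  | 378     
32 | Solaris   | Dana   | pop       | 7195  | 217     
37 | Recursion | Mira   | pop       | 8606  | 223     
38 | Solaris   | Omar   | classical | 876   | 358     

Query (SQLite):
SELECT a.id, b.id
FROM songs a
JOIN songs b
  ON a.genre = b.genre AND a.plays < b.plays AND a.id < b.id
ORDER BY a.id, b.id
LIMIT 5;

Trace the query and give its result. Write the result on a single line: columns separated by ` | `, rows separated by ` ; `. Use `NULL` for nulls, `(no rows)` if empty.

Pairs (a,b) with same genre, a.plays < b.plays, a.id < b.id.
genre groups: classical:{11,13,38} jazz:{12,15,27} pop:{9,14,17,18,31,32,37}
Ordered by (a.id, b.id); first 5.

9 | 17 ; 9 | 32 ; 9 | 37 ; 12 | 15 ; 13 | 38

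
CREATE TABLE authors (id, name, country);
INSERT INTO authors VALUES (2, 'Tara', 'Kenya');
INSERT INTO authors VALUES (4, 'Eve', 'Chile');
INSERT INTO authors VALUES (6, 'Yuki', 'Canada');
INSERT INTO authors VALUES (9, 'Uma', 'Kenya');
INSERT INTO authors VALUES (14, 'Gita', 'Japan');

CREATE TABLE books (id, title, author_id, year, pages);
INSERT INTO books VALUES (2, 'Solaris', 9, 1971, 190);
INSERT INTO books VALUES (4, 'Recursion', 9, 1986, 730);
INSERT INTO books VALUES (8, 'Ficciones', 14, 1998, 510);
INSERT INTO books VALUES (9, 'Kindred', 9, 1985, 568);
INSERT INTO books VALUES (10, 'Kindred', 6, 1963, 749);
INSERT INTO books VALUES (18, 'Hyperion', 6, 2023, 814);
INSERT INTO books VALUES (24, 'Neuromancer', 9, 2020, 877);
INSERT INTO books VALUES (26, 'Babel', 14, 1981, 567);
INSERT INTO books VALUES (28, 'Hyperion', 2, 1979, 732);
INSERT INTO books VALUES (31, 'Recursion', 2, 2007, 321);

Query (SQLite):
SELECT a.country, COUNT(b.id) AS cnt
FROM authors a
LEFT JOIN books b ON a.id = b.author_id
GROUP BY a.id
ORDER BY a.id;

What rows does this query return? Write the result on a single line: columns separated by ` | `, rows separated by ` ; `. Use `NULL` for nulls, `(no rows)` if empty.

LEFT JOIN keeps every authors row; unmatched ones get NULL for books columns.
Group by authors.id and compute COUNT(b.id). COUNT(col) of an all-NULL group is 0.
  2: ids {28, 31} → COUNT(b.id)=2
  4: ids {—} → COUNT(b.id)=0
  6: ids {10, 18} → COUNT(b.id)=2
  9: ids {2, 4, 9, 24} → COUNT(b.id)=4
  14: ids {8, 26} → COUNT(b.id)=2

Kenya | 2 ; Chile | 0 ; Canada | 2 ; Kenya | 4 ; Japan | 2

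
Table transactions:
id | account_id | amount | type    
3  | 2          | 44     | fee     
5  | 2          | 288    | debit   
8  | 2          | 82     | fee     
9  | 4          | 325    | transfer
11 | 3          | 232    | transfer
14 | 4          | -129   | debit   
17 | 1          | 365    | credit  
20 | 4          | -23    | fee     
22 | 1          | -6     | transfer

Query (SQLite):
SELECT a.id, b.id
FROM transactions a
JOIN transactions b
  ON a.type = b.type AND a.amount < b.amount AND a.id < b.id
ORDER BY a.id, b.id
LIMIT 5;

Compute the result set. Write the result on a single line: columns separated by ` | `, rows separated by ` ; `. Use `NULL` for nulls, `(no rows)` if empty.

3 | 8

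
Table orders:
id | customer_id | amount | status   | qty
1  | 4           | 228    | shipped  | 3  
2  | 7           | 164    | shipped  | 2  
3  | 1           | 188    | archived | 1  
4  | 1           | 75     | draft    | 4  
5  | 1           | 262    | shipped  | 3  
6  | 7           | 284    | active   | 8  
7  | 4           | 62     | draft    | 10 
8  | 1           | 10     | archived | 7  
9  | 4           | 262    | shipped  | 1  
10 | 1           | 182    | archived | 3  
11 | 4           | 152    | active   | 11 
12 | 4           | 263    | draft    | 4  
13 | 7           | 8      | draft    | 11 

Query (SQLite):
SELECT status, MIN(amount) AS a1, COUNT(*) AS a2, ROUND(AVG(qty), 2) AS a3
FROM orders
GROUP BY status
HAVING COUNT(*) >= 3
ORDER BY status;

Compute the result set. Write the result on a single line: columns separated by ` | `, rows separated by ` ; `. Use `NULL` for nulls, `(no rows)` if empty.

Group orders by status.
Per group compute: MIN(amount), COUNT(*), ROUND(AVG(qty), 2).
HAVING: drop groups with fewer than 3 rows.
  active: ids {6, 11} → MIN(amount)=152, COUNT(*)=2, ROUND(AVG(qty), 2)=9.5
  archived: ids {3, 8, 10} → MIN(amount)=10, COUNT(*)=3, ROUND(AVG(qty), 2)=3.67
  draft: ids {4, 7, 12, 13} → MIN(amount)=8, COUNT(*)=4, ROUND(AVG(qty), 2)=7.25
  shipped: ids {1, 2, 5, 9} → MIN(amount)=164, COUNT(*)=4, ROUND(AVG(qty), 2)=2.25

archived | 10 | 3 | 3.67 ; draft | 8 | 4 | 7.25 ; shipped | 164 | 4 | 2.25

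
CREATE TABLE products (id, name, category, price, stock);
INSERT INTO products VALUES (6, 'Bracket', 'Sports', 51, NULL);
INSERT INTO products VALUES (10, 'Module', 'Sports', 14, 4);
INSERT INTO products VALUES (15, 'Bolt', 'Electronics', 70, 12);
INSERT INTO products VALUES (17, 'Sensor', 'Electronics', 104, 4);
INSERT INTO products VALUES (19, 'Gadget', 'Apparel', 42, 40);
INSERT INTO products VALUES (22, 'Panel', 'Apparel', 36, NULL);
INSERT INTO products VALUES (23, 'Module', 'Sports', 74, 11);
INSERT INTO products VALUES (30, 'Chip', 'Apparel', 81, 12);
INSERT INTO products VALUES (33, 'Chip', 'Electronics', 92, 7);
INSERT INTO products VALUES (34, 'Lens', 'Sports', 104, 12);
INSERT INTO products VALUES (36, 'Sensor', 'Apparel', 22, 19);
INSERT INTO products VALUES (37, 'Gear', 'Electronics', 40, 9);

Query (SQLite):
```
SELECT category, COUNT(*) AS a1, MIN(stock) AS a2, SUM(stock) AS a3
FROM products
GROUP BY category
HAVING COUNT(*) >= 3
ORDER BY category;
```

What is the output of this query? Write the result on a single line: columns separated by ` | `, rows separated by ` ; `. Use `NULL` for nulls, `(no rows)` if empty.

Group products by category.
Per group compute: COUNT(*), MIN(stock), SUM(stock).
HAVING: drop groups with fewer than 3 rows.
  Apparel: ids {19, 22, 30, 36} → COUNT(*)=4, MIN(stock)=12, SUM(stock)=71
  Electronics: ids {15, 17, 33, 37} → COUNT(*)=4, MIN(stock)=4, SUM(stock)=32
  Sports: ids {6, 10, 23, 34} → COUNT(*)=4, MIN(stock)=4, SUM(stock)=27

Apparel | 4 | 12 | 71 ; Electronics | 4 | 4 | 32 ; Sports | 4 | 4 | 27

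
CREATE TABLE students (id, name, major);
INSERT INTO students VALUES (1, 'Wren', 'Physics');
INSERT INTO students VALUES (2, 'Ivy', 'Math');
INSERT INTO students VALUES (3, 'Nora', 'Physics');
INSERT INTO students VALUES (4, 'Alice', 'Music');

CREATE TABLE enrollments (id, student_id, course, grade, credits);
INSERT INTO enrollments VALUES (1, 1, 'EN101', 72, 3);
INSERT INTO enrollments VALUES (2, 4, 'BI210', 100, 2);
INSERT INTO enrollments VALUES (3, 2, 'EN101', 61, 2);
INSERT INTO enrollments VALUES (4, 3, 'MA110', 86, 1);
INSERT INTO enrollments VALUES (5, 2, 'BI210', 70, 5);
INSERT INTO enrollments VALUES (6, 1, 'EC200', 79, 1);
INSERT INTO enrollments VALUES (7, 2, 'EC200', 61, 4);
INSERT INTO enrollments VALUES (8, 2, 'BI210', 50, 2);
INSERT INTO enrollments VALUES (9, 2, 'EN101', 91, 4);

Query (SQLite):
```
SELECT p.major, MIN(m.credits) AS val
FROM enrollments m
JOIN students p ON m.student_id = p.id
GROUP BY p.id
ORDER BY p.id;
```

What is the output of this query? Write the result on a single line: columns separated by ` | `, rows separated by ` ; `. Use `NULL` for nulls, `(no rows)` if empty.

Physics | 1 ; Math | 2 ; Physics | 1 ; Music | 2

Join each enrollments row to its students via student_id.
Group joined rows by students.id; compute MIN(m.credits) per group.
  1: ids {1, 6} → MIN(m.credits)=1
  2: ids {3, 5, 7, 8, 9} → MIN(m.credits)=2
  3: ids {4} → MIN(m.credits)=1
  4: ids {2} → MIN(m.credits)=2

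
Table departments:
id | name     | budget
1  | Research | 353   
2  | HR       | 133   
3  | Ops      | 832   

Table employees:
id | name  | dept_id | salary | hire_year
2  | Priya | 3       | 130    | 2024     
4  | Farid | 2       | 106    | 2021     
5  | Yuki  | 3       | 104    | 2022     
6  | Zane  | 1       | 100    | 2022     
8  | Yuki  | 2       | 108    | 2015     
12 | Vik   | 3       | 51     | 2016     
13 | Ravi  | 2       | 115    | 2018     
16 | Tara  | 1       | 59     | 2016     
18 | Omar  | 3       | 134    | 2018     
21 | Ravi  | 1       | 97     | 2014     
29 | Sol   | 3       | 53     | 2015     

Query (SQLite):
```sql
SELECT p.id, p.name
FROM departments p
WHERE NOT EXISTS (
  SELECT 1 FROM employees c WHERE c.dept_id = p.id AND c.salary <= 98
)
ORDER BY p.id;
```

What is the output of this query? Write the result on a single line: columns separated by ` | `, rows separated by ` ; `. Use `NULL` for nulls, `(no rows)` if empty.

2 | HR

For each departments row, check whether any employees with matching dept_id has salary <= 98.
Keep rows where that is false.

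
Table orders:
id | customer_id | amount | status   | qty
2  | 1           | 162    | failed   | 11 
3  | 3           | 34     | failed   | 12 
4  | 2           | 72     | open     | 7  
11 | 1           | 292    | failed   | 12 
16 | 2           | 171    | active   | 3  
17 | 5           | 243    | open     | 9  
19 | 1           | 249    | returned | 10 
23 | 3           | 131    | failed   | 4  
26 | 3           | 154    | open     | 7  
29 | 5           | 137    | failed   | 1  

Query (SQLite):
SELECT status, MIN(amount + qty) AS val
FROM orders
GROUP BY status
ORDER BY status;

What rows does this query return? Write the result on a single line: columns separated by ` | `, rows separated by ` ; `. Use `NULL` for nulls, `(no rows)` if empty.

For each row compute amount + qty.
Group by status; take MIN of the expression per group.
  active: ids {16} → MIN(amount + qty)=174
  failed: ids {2, 3, 11, 23, 29} → MIN(amount + qty)=46
  open: ids {4, 17, 26} → MIN(amount + qty)=79
  returned: ids {19} → MIN(amount + qty)=259

active | 174 ; failed | 46 ; open | 79 ; returned | 259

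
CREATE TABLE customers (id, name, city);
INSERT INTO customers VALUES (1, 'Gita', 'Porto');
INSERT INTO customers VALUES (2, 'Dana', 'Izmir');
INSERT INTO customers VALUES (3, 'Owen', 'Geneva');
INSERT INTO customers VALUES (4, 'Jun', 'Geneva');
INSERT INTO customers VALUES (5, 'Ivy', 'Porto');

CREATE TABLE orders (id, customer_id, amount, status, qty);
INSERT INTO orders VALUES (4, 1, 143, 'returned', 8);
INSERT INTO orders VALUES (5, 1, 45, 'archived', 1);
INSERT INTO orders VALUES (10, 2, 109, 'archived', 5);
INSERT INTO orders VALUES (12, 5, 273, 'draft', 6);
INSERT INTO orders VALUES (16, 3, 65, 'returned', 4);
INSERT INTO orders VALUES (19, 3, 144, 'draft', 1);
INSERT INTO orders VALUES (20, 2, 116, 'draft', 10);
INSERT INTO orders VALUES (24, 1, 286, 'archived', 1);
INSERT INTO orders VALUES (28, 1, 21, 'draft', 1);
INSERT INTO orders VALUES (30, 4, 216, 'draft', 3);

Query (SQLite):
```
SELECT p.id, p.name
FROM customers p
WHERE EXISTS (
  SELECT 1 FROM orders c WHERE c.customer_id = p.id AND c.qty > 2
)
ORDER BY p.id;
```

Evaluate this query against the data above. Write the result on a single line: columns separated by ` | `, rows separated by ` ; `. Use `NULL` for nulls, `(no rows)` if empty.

1 | Gita ; 2 | Dana ; 3 | Owen ; 4 | Jun ; 5 | Ivy

For each customers row, check whether any orders with matching customer_id has qty > 2.
Keep rows where that is true.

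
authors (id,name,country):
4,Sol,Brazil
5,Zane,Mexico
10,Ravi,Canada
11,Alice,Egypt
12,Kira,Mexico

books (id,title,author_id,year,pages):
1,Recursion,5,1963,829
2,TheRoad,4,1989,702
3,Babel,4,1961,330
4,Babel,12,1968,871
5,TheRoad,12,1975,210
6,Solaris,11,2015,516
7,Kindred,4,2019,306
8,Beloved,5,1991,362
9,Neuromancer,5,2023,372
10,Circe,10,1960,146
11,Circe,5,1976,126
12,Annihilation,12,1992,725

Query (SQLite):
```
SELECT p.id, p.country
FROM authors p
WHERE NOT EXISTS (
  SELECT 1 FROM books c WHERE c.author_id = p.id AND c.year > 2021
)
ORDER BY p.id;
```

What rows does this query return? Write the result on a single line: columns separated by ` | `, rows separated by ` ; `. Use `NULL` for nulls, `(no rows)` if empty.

For each authors row, check whether any books with matching author_id has year > 2021.
Keep rows where that is false.

4 | Brazil ; 10 | Canada ; 11 | Egypt ; 12 | Mexico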